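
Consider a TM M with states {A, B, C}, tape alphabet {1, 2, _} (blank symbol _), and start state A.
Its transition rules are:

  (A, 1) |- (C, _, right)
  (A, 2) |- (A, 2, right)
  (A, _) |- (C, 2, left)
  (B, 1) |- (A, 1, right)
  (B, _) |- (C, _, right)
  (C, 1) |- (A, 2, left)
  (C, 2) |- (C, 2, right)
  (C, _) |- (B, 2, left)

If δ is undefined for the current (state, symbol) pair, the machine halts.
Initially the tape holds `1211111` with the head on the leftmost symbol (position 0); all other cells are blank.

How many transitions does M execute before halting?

A | [1]211111__   read 1 → write _, move right, go to C
C | _[2]11111__   read 2 → write 2, move right, go to C
C | _2[1]1111__   read 1 → write 2, move left, go to A
A | _[2]21111__   read 2 → write 2, move right, go to A
A | _2[2]1111__   read 2 → write 2, move right, go to A
A | _22[1]111__   read 1 → write _, move right, go to C
C | _22_[1]11__   read 1 → write 2, move left, go to A
A | _22[_]211__   read _ → write 2, move left, go to C
C | _2[2]2211__   read 2 → write 2, move right, go to C
C | _22[2]211__   read 2 → write 2, move right, go to C
C | _222[2]11__   read 2 → write 2, move right, go to C
C | _2222[1]1__   read 1 → write 2, move left, go to A
A | _222[2]21__   read 2 → write 2, move right, go to A
A | _2222[2]1__   read 2 → write 2, move right, go to A
A | _22222[1]__   read 1 → write _, move right, go to C
C | _22222_[_]_   read _ → write 2, move left, go to B
B | _22222[_]2_   read _ → write _, move right, go to C
C | _22222_[2]_   read 2 → write 2, move right, go to C
C | _22222_2[_]   read _ → write 2, move left, go to B
B | _22222_[2]2
M halts after 19 transitions.

19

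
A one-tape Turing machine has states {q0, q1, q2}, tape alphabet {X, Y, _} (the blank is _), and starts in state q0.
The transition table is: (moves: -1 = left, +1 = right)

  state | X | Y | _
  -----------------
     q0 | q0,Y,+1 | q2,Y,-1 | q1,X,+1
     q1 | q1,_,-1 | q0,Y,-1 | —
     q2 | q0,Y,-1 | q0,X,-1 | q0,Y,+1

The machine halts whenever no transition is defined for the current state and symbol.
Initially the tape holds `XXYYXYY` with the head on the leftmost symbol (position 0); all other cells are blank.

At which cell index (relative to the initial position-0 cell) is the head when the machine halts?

-3

state=q0 head=0 tape=___[X]XYYXYY   (q0,X)→(q0,Y,+1)
state=q0 head=1 tape=___Y[X]YYXYY   (q0,X)→(q0,Y,+1)
state=q0 head=2 tape=___YY[Y]YXYY   (q0,Y)→(q2,Y,-1)
state=q2 head=1 tape=___Y[Y]YYXYY   (q2,Y)→(q0,X,-1)
state=q0 head=0 tape=___[Y]XYYXYY   (q0,Y)→(q2,Y,-1)
state=q2 head=-1 tape=__[_]YXYYXYY   (q2,_)→(q0,Y,+1)
state=q0 head=0 tape=__Y[Y]XYYXYY   (q0,Y)→(q2,Y,-1)
state=q2 head=-1 tape=__[Y]YXYYXYY   (q2,Y)→(q0,X,-1)
state=q0 head=-2 tape=_[_]XYXYYXYY   (q0,_)→(q1,X,+1)
state=q1 head=-1 tape=_X[X]YXYYXYY   (q1,X)→(q1,_,-1)
state=q1 head=-2 tape=_[X]_YXYYXYY   (q1,X)→(q1,_,-1)
state=q1 head=-3 tape=[_]__YXYYXYY
At halt the head is at cell -3.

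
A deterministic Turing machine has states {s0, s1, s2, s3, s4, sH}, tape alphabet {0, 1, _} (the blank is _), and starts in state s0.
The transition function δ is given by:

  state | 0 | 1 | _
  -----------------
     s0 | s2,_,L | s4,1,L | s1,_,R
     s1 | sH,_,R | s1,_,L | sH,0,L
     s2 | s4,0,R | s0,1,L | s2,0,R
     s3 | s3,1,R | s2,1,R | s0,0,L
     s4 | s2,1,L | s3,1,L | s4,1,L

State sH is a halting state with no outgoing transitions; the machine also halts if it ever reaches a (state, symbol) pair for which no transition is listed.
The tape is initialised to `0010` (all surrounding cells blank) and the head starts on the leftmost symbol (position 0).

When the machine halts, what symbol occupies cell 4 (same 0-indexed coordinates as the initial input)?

state=s0 head=0 tape=___[0]010_   (s0,0)→(s2,_,L)
state=s2 head=-1 tape=__[_]_010_   (s2,_)→(s2,0,R)
state=s2 head=0 tape=__0[_]010_   (s2,_)→(s2,0,R)
state=s2 head=1 tape=__00[0]10_   (s2,0)→(s4,0,R)
state=s4 head=2 tape=__000[1]0_   (s4,1)→(s3,1,L)
state=s3 head=1 tape=__00[0]10_   (s3,0)→(s3,1,R)
state=s3 head=2 tape=__001[1]0_   (s3,1)→(s2,1,R)
state=s2 head=3 tape=__0011[0]_   (s2,0)→(s4,0,R)
state=s4 head=4 tape=__00110[_]   (s4,_)→(s4,1,L)
state=s4 head=3 tape=__0011[0]1   (s4,0)→(s2,1,L)
state=s2 head=2 tape=__001[1]11   (s2,1)→(s0,1,L)
state=s0 head=1 tape=__00[1]111   (s0,1)→(s4,1,L)
state=s4 head=0 tape=__0[0]1111   (s4,0)→(s2,1,L)
state=s2 head=-1 tape=__[0]11111   (s2,0)→(s4,0,R)
state=s4 head=0 tape=__0[1]1111   (s4,1)→(s3,1,L)
state=s3 head=-1 tape=__[0]11111   (s3,0)→(s3,1,R)
state=s3 head=0 tape=__1[1]1111   (s3,1)→(s2,1,R)
state=s2 head=1 tape=__11[1]111   (s2,1)→(s0,1,L)
state=s0 head=0 tape=__1[1]1111   (s0,1)→(s4,1,L)
state=s4 head=-1 tape=__[1]11111   (s4,1)→(s3,1,L)
state=s3 head=-2 tape=_[_]111111   (s3,_)→(s0,0,L)
state=s0 head=-3 tape=[_]0111111   (s0,_)→(s1,_,R)
state=s1 head=-2 tape=_[0]111111   (s1,0)→(sH,_,R)
state=sH head=-1 tape=__[1]11111
Cell 4 holds 1 when M halts.

1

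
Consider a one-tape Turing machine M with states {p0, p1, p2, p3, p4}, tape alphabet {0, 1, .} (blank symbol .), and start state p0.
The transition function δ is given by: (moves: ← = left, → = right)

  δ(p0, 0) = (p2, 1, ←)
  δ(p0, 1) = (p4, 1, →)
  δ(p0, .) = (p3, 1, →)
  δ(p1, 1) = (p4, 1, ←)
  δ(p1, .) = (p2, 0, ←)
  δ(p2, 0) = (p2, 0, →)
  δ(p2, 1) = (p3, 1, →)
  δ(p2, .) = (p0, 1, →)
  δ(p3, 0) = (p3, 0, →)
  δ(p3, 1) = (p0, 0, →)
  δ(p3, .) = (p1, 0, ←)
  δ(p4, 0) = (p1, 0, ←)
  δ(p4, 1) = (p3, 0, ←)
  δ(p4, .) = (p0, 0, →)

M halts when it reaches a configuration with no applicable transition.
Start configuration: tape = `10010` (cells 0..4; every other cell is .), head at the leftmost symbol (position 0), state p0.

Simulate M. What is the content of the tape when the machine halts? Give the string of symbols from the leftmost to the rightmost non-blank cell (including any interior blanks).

state=p0 head=0 tape=...[1]0010.   (p0,1)→(p4,1,→)
state=p4 head=1 tape=...1[0]010.   (p4,0)→(p1,0,←)
state=p1 head=0 tape=...[1]0010.   (p1,1)→(p4,1,←)
state=p4 head=-1 tape=..[.]10010.   (p4,.)→(p0,0,→)
state=p0 head=0 tape=..0[1]0010.   (p0,1)→(p4,1,→)
state=p4 head=1 tape=..01[0]010.   (p4,0)→(p1,0,←)
state=p1 head=0 tape=..0[1]0010.   (p1,1)→(p4,1,←)
state=p4 head=-1 tape=..[0]10010.   (p4,0)→(p1,0,←)
state=p1 head=-2 tape=.[.]010010.   (p1,.)→(p2,0,←)
state=p2 head=-3 tape=[.]0010010.   (p2,.)→(p0,1,→)
state=p0 head=-2 tape=1[0]010010.   (p0,0)→(p2,1,←)
state=p2 head=-3 tape=[1]1010010.   (p2,1)→(p3,1,→)
state=p3 head=-2 tape=1[1]010010.   (p3,1)→(p0,0,→)
state=p0 head=-1 tape=10[0]10010.   (p0,0)→(p2,1,←)
state=p2 head=-2 tape=1[0]110010.   (p2,0)→(p2,0,→)
state=p2 head=-1 tape=10[1]10010.   (p2,1)→(p3,1,→)
state=p3 head=0 tape=101[1]0010.   (p3,1)→(p0,0,→)
state=p0 head=1 tape=1010[0]010.   (p0,0)→(p2,1,←)
state=p2 head=0 tape=101[0]1010.   (p2,0)→(p2,0,→)
state=p2 head=1 tape=1010[1]010.   (p2,1)→(p3,1,→)
state=p3 head=2 tape=10101[0]10.   (p3,0)→(p3,0,→)
state=p3 head=3 tape=101010[1]0.   (p3,1)→(p0,0,→)
state=p0 head=4 tape=1010100[0].   (p0,0)→(p2,1,←)
state=p2 head=3 tape=101010[0]1.   (p2,0)→(p2,0,→)
state=p2 head=4 tape=1010100[1].   (p2,1)→(p3,1,→)
state=p3 head=5 tape=10101001[.]   (p3,.)→(p1,0,←)
state=p1 head=4 tape=1010100[1]0   (p1,1)→(p4,1,←)
state=p4 head=3 tape=101010[0]10   (p4,0)→(p1,0,←)
state=p1 head=2 tape=10101[0]010
The non-blank tape span at halt is 101010010.

101010010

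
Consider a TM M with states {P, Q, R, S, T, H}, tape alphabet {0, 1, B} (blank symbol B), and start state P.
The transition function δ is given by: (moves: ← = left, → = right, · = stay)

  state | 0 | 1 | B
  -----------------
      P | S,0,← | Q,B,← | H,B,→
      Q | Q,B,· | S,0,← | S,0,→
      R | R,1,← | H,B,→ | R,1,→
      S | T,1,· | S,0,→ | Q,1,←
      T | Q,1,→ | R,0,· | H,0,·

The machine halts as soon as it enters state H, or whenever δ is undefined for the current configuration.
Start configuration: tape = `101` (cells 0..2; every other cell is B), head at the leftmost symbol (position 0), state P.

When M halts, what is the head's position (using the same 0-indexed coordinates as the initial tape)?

0

state=P head=0 tape=BB[1]01   (P,1)→(Q,B,←)
state=Q head=-1 tape=B[B]B01   (Q,B)→(S,0,→)
state=S head=0 tape=B0[B]01   (S,B)→(Q,1,←)
state=Q head=-1 tape=B[0]101   (Q,0)→(Q,B,·)
state=Q head=-1 tape=B[B]101   (Q,B)→(S,0,→)
state=S head=0 tape=B0[1]01   (S,1)→(S,0,→)
state=S head=1 tape=B00[0]1   (S,0)→(T,1,·)
state=T head=1 tape=B00[1]1   (T,1)→(R,0,·)
state=R head=1 tape=B00[0]1   (R,0)→(R,1,←)
state=R head=0 tape=B0[0]11   (R,0)→(R,1,←)
state=R head=-1 tape=B[0]111   (R,0)→(R,1,←)
state=R head=-2 tape=[B]1111   (R,B)→(R,1,→)
state=R head=-1 tape=1[1]111   (R,1)→(H,B,→)
state=H head=0 tape=1B[1]11
At halt the head is at cell 0.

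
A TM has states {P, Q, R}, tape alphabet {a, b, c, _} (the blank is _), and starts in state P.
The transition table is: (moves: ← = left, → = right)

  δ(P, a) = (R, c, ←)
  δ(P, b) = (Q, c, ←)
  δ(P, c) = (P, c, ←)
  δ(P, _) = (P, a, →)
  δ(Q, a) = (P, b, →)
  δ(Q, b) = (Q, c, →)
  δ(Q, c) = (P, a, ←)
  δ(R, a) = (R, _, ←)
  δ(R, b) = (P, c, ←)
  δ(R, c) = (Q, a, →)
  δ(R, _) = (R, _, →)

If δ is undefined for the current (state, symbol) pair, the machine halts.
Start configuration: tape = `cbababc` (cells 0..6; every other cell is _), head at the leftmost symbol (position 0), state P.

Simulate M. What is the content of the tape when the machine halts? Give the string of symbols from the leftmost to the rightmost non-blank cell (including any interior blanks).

cccababc

P | __[c]bababc   read c → write c, move ←, go to P
P | _[_]cbababc   read _ → write a, move →, go to P
P | _a[c]bababc   read c → write c, move ←, go to P
P | _[a]cbababc   read a → write c, move ←, go to R
R | [_]ccbababc   read _ → write _, move →, go to R
R | _[c]cbababc   read c → write a, move →, go to Q
Q | _a[c]bababc   read c → write a, move ←, go to P
P | _[a]abababc   read a → write c, move ←, go to R
R | [_]cabababc   read _ → write _, move →, go to R
R | _[c]abababc   read c → write a, move →, go to Q
Q | _a[a]bababc   read a → write b, move →, go to P
P | _ab[b]ababc   read b → write c, move ←, go to Q
Q | _a[b]cababc   read b → write c, move →, go to Q
Q | _ac[c]ababc   read c → write a, move ←, go to P
P | _a[c]aababc   read c → write c, move ←, go to P
P | _[a]caababc   read a → write c, move ←, go to R
R | [_]ccaababc   read _ → write _, move →, go to R
R | _[c]caababc   read c → write a, move →, go to Q
Q | _a[c]aababc   read c → write a, move ←, go to P
P | _[a]aaababc   read a → write c, move ←, go to R
R | [_]caaababc   read _ → write _, move →, go to R
R | _[c]aaababc   read c → write a, move →, go to Q
Q | _a[a]aababc   read a → write b, move →, go to P
P | _ab[a]ababc   read a → write c, move ←, go to R
R | _a[b]cababc   read b → write c, move ←, go to P
P | _[a]ccababc   read a → write c, move ←, go to R
R | [_]cccababc   read _ → write _, move →, go to R
R | _[c]ccababc   read c → write a, move →, go to Q
Q | _a[c]cababc   read c → write a, move ←, go to P
P | _[a]acababc   read a → write c, move ←, go to R
R | [_]cacababc   read _ → write _, move →, go to R
R | _[c]acababc   read c → write a, move →, go to Q
Q | _a[a]cababc   read a → write b, move →, go to P
P | _ab[c]ababc   read c → write c, move ←, go to P
P | _a[b]cababc   read b → write c, move ←, go to Q
Q | _[a]ccababc   read a → write b, move →, go to P
P | _b[c]cababc   read c → write c, move ←, go to P
P | _[b]ccababc   read b → write c, move ←, go to Q
Q | [_]cccababc
The non-blank tape span at halt is cccababc.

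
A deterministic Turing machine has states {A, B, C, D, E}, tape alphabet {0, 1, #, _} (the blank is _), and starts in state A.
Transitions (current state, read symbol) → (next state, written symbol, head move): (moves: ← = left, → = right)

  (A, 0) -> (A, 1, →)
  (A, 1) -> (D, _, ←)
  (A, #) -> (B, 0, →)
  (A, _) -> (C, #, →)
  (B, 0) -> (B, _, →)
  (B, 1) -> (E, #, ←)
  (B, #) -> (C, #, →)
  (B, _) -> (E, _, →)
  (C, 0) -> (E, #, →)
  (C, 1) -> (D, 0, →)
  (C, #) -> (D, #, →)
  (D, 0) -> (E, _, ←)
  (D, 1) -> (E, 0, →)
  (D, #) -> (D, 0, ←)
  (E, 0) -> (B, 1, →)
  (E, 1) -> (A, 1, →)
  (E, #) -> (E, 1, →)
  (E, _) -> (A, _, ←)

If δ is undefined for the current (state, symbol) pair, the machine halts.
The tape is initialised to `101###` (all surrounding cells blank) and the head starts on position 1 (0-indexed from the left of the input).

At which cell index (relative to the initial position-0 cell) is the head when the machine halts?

6

state=A head=1 tape=1[0]1###_   (A,0)→(A,1,→)
state=A head=2 tape=11[1]###_   (A,1)→(D,_,←)
state=D head=1 tape=1[1]_###_   (D,1)→(E,0,→)
state=E head=2 tape=10[_]###_   (E,_)→(A,_,←)
state=A head=1 tape=1[0]_###_   (A,0)→(A,1,→)
state=A head=2 tape=11[_]###_   (A,_)→(C,#,→)
state=C head=3 tape=11#[#]##_   (C,#)→(D,#,→)
state=D head=4 tape=11##[#]#_   (D,#)→(D,0,←)
state=D head=3 tape=11#[#]0#_   (D,#)→(D,0,←)
state=D head=2 tape=11[#]00#_   (D,#)→(D,0,←)
state=D head=1 tape=1[1]000#_   (D,1)→(E,0,→)
state=E head=2 tape=10[0]00#_   (E,0)→(B,1,→)
state=B head=3 tape=101[0]0#_   (B,0)→(B,_,→)
state=B head=4 tape=101_[0]#_   (B,0)→(B,_,→)
state=B head=5 tape=101__[#]_   (B,#)→(C,#,→)
state=C head=6 tape=101__#[_]
At halt the head is at cell 6.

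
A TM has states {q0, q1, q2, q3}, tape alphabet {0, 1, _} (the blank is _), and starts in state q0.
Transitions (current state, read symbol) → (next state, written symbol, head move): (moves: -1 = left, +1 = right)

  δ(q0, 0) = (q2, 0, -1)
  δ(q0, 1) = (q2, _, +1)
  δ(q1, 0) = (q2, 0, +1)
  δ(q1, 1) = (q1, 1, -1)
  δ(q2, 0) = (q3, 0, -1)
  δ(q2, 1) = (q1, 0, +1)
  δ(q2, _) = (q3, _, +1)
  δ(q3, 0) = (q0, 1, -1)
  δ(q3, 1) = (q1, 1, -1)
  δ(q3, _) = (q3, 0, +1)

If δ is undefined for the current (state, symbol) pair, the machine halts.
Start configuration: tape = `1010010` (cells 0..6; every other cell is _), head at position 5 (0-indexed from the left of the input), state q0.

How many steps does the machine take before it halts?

state=q0 head=5 tape=10100[1]0   (q0,1)→(q2,_,+1)
state=q2 head=6 tape=10100_[0]   (q2,0)→(q3,0,-1)
state=q3 head=5 tape=10100[_]0   (q3,_)→(q3,0,+1)
state=q3 head=6 tape=101000[0]   (q3,0)→(q0,1,-1)
state=q0 head=5 tape=10100[0]1   (q0,0)→(q2,0,-1)
state=q2 head=4 tape=1010[0]01   (q2,0)→(q3,0,-1)
state=q3 head=3 tape=101[0]001   (q3,0)→(q0,1,-1)
state=q0 head=2 tape=10[1]1001   (q0,1)→(q2,_,+1)
state=q2 head=3 tape=10_[1]001   (q2,1)→(q1,0,+1)
state=q1 head=4 tape=10_0[0]01   (q1,0)→(q2,0,+1)
state=q2 head=5 tape=10_00[0]1   (q2,0)→(q3,0,-1)
state=q3 head=4 tape=10_0[0]01   (q3,0)→(q0,1,-1)
state=q0 head=3 tape=10_[0]101   (q0,0)→(q2,0,-1)
state=q2 head=2 tape=10[_]0101   (q2,_)→(q3,_,+1)
state=q3 head=3 tape=10_[0]101   (q3,0)→(q0,1,-1)
state=q0 head=2 tape=10[_]1101
M halts after 15 transitions.

15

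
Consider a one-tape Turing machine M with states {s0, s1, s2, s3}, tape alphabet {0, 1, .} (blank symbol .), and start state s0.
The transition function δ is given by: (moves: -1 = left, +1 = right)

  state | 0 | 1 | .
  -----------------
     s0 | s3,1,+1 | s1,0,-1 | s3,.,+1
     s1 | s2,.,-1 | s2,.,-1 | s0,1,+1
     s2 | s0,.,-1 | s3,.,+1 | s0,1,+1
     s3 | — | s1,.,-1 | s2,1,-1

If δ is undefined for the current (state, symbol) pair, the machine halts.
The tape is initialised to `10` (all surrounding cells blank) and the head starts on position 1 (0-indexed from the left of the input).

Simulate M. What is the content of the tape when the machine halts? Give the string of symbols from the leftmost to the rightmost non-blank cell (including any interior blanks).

1.000

state=s0 head=1 tape=.1[0]..   (s0,0)→(s3,1,+1)
state=s3 head=2 tape=.11[.].   (s3,.)→(s2,1,-1)
state=s2 head=1 tape=.1[1]1.   (s2,1)→(s3,.,+1)
state=s3 head=2 tape=.1.[1].   (s3,1)→(s1,.,-1)
state=s1 head=1 tape=.1[.]..   (s1,.)→(s0,1,+1)
state=s0 head=2 tape=.11[.].   (s0,.)→(s3,.,+1)
state=s3 head=3 tape=.11.[.]   (s3,.)→(s2,1,-1)
state=s2 head=2 tape=.11[.]1   (s2,.)→(s0,1,+1)
state=s0 head=3 tape=.111[1]   (s0,1)→(s1,0,-1)
state=s1 head=2 tape=.11[1]0   (s1,1)→(s2,.,-1)
state=s2 head=1 tape=.1[1].0   (s2,1)→(s3,.,+1)
state=s3 head=2 tape=.1.[.]0   (s3,.)→(s2,1,-1)
state=s2 head=1 tape=.1[.]10   (s2,.)→(s0,1,+1)
state=s0 head=2 tape=.11[1]0   (s0,1)→(s1,0,-1)
state=s1 head=1 tape=.1[1]00   (s1,1)→(s2,.,-1)
state=s2 head=0 tape=.[1].00   (s2,1)→(s3,.,+1)
state=s3 head=1 tape=..[.]00   (s3,.)→(s2,1,-1)
state=s2 head=0 tape=.[.]100   (s2,.)→(s0,1,+1)
state=s0 head=1 tape=.1[1]00   (s0,1)→(s1,0,-1)
state=s1 head=0 tape=.[1]000   (s1,1)→(s2,.,-1)
state=s2 head=-1 tape=[.].000   (s2,.)→(s0,1,+1)
state=s0 head=0 tape=1[.]000   (s0,.)→(s3,.,+1)
state=s3 head=1 tape=1.[0]00
The non-blank tape span at halt is 1.000.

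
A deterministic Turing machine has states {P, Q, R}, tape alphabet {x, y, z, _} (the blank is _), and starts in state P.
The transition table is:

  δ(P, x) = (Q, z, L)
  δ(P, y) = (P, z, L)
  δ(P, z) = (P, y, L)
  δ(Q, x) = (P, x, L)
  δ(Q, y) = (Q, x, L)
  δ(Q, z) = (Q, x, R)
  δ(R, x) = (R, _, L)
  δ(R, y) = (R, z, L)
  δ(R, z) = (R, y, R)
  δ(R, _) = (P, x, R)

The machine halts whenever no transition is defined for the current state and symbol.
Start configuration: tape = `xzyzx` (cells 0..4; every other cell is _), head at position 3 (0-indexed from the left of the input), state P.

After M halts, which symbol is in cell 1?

y

state=P head=3 tape=_xzy[z]x   (P,z)→(P,y,L)
state=P head=2 tape=_xz[y]yx   (P,y)→(P,z,L)
state=P head=1 tape=_x[z]zyx   (P,z)→(P,y,L)
state=P head=0 tape=_[x]yzyx   (P,x)→(Q,z,L)
state=Q head=-1 tape=[_]zyzyx
Cell 1 holds y when M halts.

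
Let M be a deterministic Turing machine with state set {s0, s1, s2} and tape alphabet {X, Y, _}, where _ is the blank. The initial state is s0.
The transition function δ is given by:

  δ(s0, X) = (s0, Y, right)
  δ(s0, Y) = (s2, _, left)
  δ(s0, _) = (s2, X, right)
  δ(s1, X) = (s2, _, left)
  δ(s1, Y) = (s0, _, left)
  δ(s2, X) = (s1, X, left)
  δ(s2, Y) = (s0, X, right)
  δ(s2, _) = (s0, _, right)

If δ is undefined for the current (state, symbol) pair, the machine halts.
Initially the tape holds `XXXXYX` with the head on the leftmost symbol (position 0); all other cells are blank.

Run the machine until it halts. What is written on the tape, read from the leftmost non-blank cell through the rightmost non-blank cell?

state=s0 head=0 tape=[X]XXXYX   (s0,X)→(s0,Y,right)
state=s0 head=1 tape=Y[X]XXYX   (s0,X)→(s0,Y,right)
state=s0 head=2 tape=YY[X]XYX   (s0,X)→(s0,Y,right)
state=s0 head=3 tape=YYY[X]YX   (s0,X)→(s0,Y,right)
state=s0 head=4 tape=YYYY[Y]X   (s0,Y)→(s2,_,left)
state=s2 head=3 tape=YYY[Y]_X   (s2,Y)→(s0,X,right)
state=s0 head=4 tape=YYYX[_]X   (s0,_)→(s2,X,right)
state=s2 head=5 tape=YYYXX[X]   (s2,X)→(s1,X,left)
state=s1 head=4 tape=YYYX[X]X   (s1,X)→(s2,_,left)
state=s2 head=3 tape=YYY[X]_X   (s2,X)→(s1,X,left)
state=s1 head=2 tape=YY[Y]X_X   (s1,Y)→(s0,_,left)
state=s0 head=1 tape=Y[Y]_X_X   (s0,Y)→(s2,_,left)
state=s2 head=0 tape=[Y]__X_X   (s2,Y)→(s0,X,right)
state=s0 head=1 tape=X[_]_X_X   (s0,_)→(s2,X,right)
state=s2 head=2 tape=XX[_]X_X   (s2,_)→(s0,_,right)
state=s0 head=3 tape=XX_[X]_X   (s0,X)→(s0,Y,right)
state=s0 head=4 tape=XX_Y[_]X   (s0,_)→(s2,X,right)
state=s2 head=5 tape=XX_YX[X]   (s2,X)→(s1,X,left)
state=s1 head=4 tape=XX_Y[X]X   (s1,X)→(s2,_,left)
state=s2 head=3 tape=XX_[Y]_X   (s2,Y)→(s0,X,right)
state=s0 head=4 tape=XX_X[_]X   (s0,_)→(s2,X,right)
state=s2 head=5 tape=XX_XX[X]   (s2,X)→(s1,X,left)
state=s1 head=4 tape=XX_X[X]X   (s1,X)→(s2,_,left)
state=s2 head=3 tape=XX_[X]_X   (s2,X)→(s1,X,left)
state=s1 head=2 tape=XX[_]X_X
The non-blank tape span at halt is XX_X_X.

XX_X_X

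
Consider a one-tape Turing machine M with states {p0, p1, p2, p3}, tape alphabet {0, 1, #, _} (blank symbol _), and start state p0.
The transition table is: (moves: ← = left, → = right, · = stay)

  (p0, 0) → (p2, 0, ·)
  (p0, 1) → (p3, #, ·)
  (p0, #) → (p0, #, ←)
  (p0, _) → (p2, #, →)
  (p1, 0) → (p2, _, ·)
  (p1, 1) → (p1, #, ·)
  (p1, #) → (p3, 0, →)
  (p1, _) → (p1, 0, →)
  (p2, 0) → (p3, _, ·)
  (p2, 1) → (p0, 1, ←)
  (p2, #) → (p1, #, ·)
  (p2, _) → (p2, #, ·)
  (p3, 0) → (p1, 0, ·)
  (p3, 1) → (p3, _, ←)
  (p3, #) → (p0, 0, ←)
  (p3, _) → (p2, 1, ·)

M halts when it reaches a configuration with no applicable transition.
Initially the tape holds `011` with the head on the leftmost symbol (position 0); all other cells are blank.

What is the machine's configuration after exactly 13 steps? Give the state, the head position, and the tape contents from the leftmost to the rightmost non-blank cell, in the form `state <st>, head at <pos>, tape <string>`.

state p2, head at -1, tape #__11

state=p0 head=0 tape=__[0]11   (p0,0)→(p2,0,·)
state=p2 head=0 tape=__[0]11   (p2,0)→(p3,_,·)
state=p3 head=0 tape=__[_]11   (p3,_)→(p2,1,·)
state=p2 head=0 tape=__[1]11   (p2,1)→(p0,1,←)
state=p0 head=-1 tape=_[_]111   (p0,_)→(p2,#,→)
state=p2 head=0 tape=_#[1]11   (p2,1)→(p0,1,←)
state=p0 head=-1 tape=_[#]111   (p0,#)→(p0,#,←)
state=p0 head=-2 tape=[_]#111   (p0,_)→(p2,#,→)
state=p2 head=-1 tape=#[#]111   (p2,#)→(p1,#,·)
state=p1 head=-1 tape=#[#]111   (p1,#)→(p3,0,→)
state=p3 head=0 tape=#0[1]11   (p3,1)→(p3,_,←)
state=p3 head=-1 tape=#[0]_11   (p3,0)→(p1,0,·)
state=p1 head=-1 tape=#[0]_11   (p1,0)→(p2,_,·)
state=p2 head=-1 tape=#[_]_11
After 13 steps: state p2, head at -1, tape #__11.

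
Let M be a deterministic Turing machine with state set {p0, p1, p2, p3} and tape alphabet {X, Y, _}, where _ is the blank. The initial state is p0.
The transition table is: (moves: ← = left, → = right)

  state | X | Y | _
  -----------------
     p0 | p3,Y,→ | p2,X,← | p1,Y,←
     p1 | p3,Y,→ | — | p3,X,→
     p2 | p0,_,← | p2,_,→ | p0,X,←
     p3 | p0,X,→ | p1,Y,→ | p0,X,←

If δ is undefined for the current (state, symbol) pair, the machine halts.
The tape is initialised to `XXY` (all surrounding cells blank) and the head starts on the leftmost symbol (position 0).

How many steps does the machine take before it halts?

state=p0 head=0 tape=___[X]XY_   (p0,X)→(p3,Y,→)
state=p3 head=1 tape=___Y[X]Y_   (p3,X)→(p0,X,→)
state=p0 head=2 tape=___YX[Y]_   (p0,Y)→(p2,X,←)
state=p2 head=1 tape=___Y[X]X_   (p2,X)→(p0,_,←)
state=p0 head=0 tape=___[Y]_X_   (p0,Y)→(p2,X,←)
state=p2 head=-1 tape=__[_]X_X_   (p2,_)→(p0,X,←)
state=p0 head=-2 tape=_[_]XX_X_   (p0,_)→(p1,Y,←)
state=p1 head=-3 tape=[_]YXX_X_   (p1,_)→(p3,X,→)
state=p3 head=-2 tape=X[Y]XX_X_   (p3,Y)→(p1,Y,→)
state=p1 head=-1 tape=XY[X]X_X_   (p1,X)→(p3,Y,→)
state=p3 head=0 tape=XYY[X]_X_   (p3,X)→(p0,X,→)
state=p0 head=1 tape=XYYX[_]X_   (p0,_)→(p1,Y,←)
state=p1 head=0 tape=XYY[X]YX_   (p1,X)→(p3,Y,→)
state=p3 head=1 tape=XYYY[Y]X_   (p3,Y)→(p1,Y,→)
state=p1 head=2 tape=XYYYY[X]_   (p1,X)→(p3,Y,→)
state=p3 head=3 tape=XYYYYY[_]   (p3,_)→(p0,X,←)
state=p0 head=2 tape=XYYYY[Y]X   (p0,Y)→(p2,X,←)
state=p2 head=1 tape=XYYY[Y]XX   (p2,Y)→(p2,_,→)
state=p2 head=2 tape=XYYY_[X]X   (p2,X)→(p0,_,←)
state=p0 head=1 tape=XYYY[_]_X   (p0,_)→(p1,Y,←)
state=p1 head=0 tape=XYY[Y]Y_X
M halts after 20 transitions.

20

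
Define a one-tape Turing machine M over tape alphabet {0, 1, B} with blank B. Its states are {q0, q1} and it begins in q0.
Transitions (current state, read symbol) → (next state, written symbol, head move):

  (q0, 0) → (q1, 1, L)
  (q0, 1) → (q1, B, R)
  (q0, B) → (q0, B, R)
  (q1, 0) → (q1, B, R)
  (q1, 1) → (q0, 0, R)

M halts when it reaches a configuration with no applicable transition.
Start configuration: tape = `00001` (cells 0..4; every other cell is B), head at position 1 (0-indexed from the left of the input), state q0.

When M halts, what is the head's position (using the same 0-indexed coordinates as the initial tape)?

5

q0 | 0[0]001B   read 0 → write 1, move L, go to q1
q1 | [0]1001B   read 0 → write B, move R, go to q1
q1 | B[1]001B   read 1 → write 0, move R, go to q0
q0 | B0[0]01B   read 0 → write 1, move L, go to q1
q1 | B[0]101B   read 0 → write B, move R, go to q1
q1 | BB[1]01B   read 1 → write 0, move R, go to q0
q0 | BB0[0]1B   read 0 → write 1, move L, go to q1
q1 | BB[0]11B   read 0 → write B, move R, go to q1
q1 | BBB[1]1B   read 1 → write 0, move R, go to q0
q0 | BBB0[1]B   read 1 → write B, move R, go to q1
q1 | BBB0B[B]
At halt the head is at cell 5.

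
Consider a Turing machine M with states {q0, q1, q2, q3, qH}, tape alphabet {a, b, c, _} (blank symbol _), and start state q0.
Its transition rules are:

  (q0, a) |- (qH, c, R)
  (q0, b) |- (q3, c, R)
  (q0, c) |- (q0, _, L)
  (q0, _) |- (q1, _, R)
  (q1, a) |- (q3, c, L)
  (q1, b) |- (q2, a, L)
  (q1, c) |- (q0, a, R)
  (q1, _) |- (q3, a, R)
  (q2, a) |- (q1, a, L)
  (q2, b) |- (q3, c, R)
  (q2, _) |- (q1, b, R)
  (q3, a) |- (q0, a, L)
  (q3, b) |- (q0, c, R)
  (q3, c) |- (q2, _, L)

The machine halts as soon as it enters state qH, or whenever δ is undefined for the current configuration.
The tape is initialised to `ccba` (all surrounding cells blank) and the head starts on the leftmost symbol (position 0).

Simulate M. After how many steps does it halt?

8

state=q0 head=0 tape=_[c]cba   (q0,c)→(q0,_,L)
state=q0 head=-1 tape=[_]_cba   (q0,_)→(q1,_,R)
state=q1 head=0 tape=_[_]cba   (q1,_)→(q3,a,R)
state=q3 head=1 tape=_a[c]ba   (q3,c)→(q2,_,L)
state=q2 head=0 tape=_[a]_ba   (q2,a)→(q1,a,L)
state=q1 head=-1 tape=[_]a_ba   (q1,_)→(q3,a,R)
state=q3 head=0 tape=a[a]_ba   (q3,a)→(q0,a,L)
state=q0 head=-1 tape=[a]a_ba   (q0,a)→(qH,c,R)
state=qH head=0 tape=c[a]_ba
M halts after 8 transitions.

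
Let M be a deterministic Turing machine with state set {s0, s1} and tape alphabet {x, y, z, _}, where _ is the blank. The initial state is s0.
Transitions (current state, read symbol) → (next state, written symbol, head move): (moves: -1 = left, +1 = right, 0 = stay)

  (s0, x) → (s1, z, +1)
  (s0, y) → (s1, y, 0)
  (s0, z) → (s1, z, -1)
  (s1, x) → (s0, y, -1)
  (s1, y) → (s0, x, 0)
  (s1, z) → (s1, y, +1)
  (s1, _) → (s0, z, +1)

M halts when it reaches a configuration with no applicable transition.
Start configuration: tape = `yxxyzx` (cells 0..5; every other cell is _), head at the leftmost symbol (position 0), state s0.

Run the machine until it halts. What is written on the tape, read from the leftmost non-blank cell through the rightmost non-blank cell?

state=s0 head=0 tape=_[y]xxyzx__   (s0,y)→(s1,y,0)
state=s1 head=0 tape=_[y]xxyzx__   (s1,y)→(s0,x,0)
state=s0 head=0 tape=_[x]xxyzx__   (s0,x)→(s1,z,+1)
state=s1 head=1 tape=_z[x]xyzx__   (s1,x)→(s0,y,-1)
state=s0 head=0 tape=_[z]yxyzx__   (s0,z)→(s1,z,-1)
state=s1 head=-1 tape=[_]zyxyzx__   (s1,_)→(s0,z,+1)
state=s0 head=0 tape=z[z]yxyzx__   (s0,z)→(s1,z,-1)
state=s1 head=-1 tape=[z]zyxyzx__   (s1,z)→(s1,y,+1)
state=s1 head=0 tape=y[z]yxyzx__   (s1,z)→(s1,y,+1)
state=s1 head=1 tape=yy[y]xyzx__   (s1,y)→(s0,x,0)
state=s0 head=1 tape=yy[x]xyzx__   (s0,x)→(s1,z,+1)
state=s1 head=2 tape=yyz[x]yzx__   (s1,x)→(s0,y,-1)
state=s0 head=1 tape=yy[z]yyzx__   (s0,z)→(s1,z,-1)
state=s1 head=0 tape=y[y]zyyzx__   (s1,y)→(s0,x,0)
state=s0 head=0 tape=y[x]zyyzx__   (s0,x)→(s1,z,+1)
state=s1 head=1 tape=yz[z]yyzx__   (s1,z)→(s1,y,+1)
state=s1 head=2 tape=yzy[y]yzx__   (s1,y)→(s0,x,0)
state=s0 head=2 tape=yzy[x]yzx__   (s0,x)→(s1,z,+1)
state=s1 head=3 tape=yzyz[y]zx__   (s1,y)→(s0,x,0)
state=s0 head=3 tape=yzyz[x]zx__   (s0,x)→(s1,z,+1)
state=s1 head=4 tape=yzyzz[z]x__   (s1,z)→(s1,y,+1)
state=s1 head=5 tape=yzyzzy[x]__   (s1,x)→(s0,y,-1)
state=s0 head=4 tape=yzyzz[y]y__   (s0,y)→(s1,y,0)
state=s1 head=4 tape=yzyzz[y]y__   (s1,y)→(s0,x,0)
state=s0 head=4 tape=yzyzz[x]y__   (s0,x)→(s1,z,+1)
state=s1 head=5 tape=yzyzzz[y]__   (s1,y)→(s0,x,0)
state=s0 head=5 tape=yzyzzz[x]__   (s0,x)→(s1,z,+1)
state=s1 head=6 tape=yzyzzzz[_]_   (s1,_)→(s0,z,+1)
state=s0 head=7 tape=yzyzzzzz[_]
The non-blank tape span at halt is yzyzzzzz.

yzyzzzzz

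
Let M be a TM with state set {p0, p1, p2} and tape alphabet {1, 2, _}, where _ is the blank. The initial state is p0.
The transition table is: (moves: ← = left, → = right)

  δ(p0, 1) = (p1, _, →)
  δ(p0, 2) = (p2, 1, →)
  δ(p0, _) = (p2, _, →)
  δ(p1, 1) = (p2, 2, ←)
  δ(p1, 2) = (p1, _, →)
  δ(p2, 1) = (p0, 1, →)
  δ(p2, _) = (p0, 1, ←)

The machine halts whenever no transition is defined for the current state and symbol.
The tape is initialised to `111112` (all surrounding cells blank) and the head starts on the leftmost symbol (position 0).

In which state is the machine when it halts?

p0 | _[1]11112   read 1 → write _, move →, go to p1
p1 | __[1]1112   read 1 → write 2, move ←, go to p2
p2 | _[_]21112   read _ → write 1, move ←, go to p0
p0 | [_]121112   read _ → write _, move →, go to p2
p2 | _[1]21112   read 1 → write 1, move →, go to p0
p0 | _1[2]1112   read 2 → write 1, move →, go to p2
p2 | _11[1]112   read 1 → write 1, move →, go to p0
p0 | _111[1]12   read 1 → write _, move →, go to p1
p1 | _111_[1]2   read 1 → write 2, move ←, go to p2
p2 | _111[_]22   read _ → write 1, move ←, go to p0
p0 | _11[1]122   read 1 → write _, move →, go to p1
p1 | _11_[1]22   read 1 → write 2, move ←, go to p2
p2 | _11[_]222   read _ → write 1, move ←, go to p0
p0 | _1[1]1222   read 1 → write _, move →, go to p1
p1 | _1_[1]222   read 1 → write 2, move ←, go to p2
p2 | _1[_]2222   read _ → write 1, move ←, go to p0
p0 | _[1]12222   read 1 → write _, move →, go to p1
p1 | __[1]2222   read 1 → write 2, move ←, go to p2
p2 | _[_]22222   read _ → write 1, move ←, go to p0
p0 | [_]122222   read _ → write _, move →, go to p2
p2 | _[1]22222   read 1 → write 1, move →, go to p0
p0 | _1[2]2222   read 2 → write 1, move →, go to p2
p2 | _11[2]222
No transition is defined for (p2, 2); M halts in state p2.

p2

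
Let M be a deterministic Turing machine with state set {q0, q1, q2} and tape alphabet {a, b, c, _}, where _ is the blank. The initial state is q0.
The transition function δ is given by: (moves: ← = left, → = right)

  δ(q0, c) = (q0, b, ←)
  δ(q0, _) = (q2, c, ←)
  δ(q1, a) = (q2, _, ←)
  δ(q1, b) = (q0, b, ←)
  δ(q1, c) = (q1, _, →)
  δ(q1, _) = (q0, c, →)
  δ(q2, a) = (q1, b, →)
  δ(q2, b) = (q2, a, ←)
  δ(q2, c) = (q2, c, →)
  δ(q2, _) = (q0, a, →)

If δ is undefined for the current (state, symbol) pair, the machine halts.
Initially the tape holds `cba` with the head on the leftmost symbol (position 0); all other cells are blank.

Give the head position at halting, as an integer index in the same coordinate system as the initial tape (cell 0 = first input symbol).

state=q0 head=0 tape=__[c]ba   (q0,c)→(q0,b,←)
state=q0 head=-1 tape=_[_]bba   (q0,_)→(q2,c,←)
state=q2 head=-2 tape=[_]cbba   (q2,_)→(q0,a,→)
state=q0 head=-1 tape=a[c]bba   (q0,c)→(q0,b,←)
state=q0 head=-2 tape=[a]bbba
At halt the head is at cell -2.

-2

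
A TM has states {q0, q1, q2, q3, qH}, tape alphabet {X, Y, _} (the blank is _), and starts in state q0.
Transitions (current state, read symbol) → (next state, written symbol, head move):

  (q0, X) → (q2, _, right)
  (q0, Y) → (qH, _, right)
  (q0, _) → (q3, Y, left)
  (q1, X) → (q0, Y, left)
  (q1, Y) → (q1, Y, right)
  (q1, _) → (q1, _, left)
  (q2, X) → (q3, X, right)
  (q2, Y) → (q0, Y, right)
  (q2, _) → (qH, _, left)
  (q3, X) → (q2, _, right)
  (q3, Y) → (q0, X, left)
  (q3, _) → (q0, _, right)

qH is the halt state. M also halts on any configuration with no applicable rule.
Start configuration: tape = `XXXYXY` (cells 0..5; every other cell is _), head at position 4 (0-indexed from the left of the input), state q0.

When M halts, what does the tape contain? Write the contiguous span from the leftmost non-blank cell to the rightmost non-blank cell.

state=q0 head=4 tape=XXXY[X]Y___   (q0,X)→(q2,_,right)
state=q2 head=5 tape=XXXY_[Y]___   (q2,Y)→(q0,Y,right)
state=q0 head=6 tape=XXXY_Y[_]__   (q0,_)→(q3,Y,left)
state=q3 head=5 tape=XXXY_[Y]Y__   (q3,Y)→(q0,X,left)
state=q0 head=4 tape=XXXY[_]XY__   (q0,_)→(q3,Y,left)
state=q3 head=3 tape=XXX[Y]YXY__   (q3,Y)→(q0,X,left)
state=q0 head=2 tape=XX[X]XYXY__   (q0,X)→(q2,_,right)
state=q2 head=3 tape=XX_[X]YXY__   (q2,X)→(q3,X,right)
state=q3 head=4 tape=XX_X[Y]XY__   (q3,Y)→(q0,X,left)
state=q0 head=3 tape=XX_[X]XXY__   (q0,X)→(q2,_,right)
state=q2 head=4 tape=XX__[X]XY__   (q2,X)→(q3,X,right)
state=q3 head=5 tape=XX__X[X]Y__   (q3,X)→(q2,_,right)
state=q2 head=6 tape=XX__X_[Y]__   (q2,Y)→(q0,Y,right)
state=q0 head=7 tape=XX__X_Y[_]_   (q0,_)→(q3,Y,left)
state=q3 head=6 tape=XX__X_[Y]Y_   (q3,Y)→(q0,X,left)
state=q0 head=5 tape=XX__X[_]XY_   (q0,_)→(q3,Y,left)
state=q3 head=4 tape=XX__[X]YXY_   (q3,X)→(q2,_,right)
state=q2 head=5 tape=XX___[Y]XY_   (q2,Y)→(q0,Y,right)
state=q0 head=6 tape=XX___Y[X]Y_   (q0,X)→(q2,_,right)
state=q2 head=7 tape=XX___Y_[Y]_   (q2,Y)→(q0,Y,right)
state=q0 head=8 tape=XX___Y_Y[_]   (q0,_)→(q3,Y,left)
state=q3 head=7 tape=XX___Y_[Y]Y   (q3,Y)→(q0,X,left)
state=q0 head=6 tape=XX___Y[_]XY   (q0,_)→(q3,Y,left)
state=q3 head=5 tape=XX___[Y]YXY   (q3,Y)→(q0,X,left)
state=q0 head=4 tape=XX__[_]XYXY   (q0,_)→(q3,Y,left)
state=q3 head=3 tape=XX_[_]YXYXY   (q3,_)→(q0,_,right)
state=q0 head=4 tape=XX__[Y]XYXY   (q0,Y)→(qH,_,right)
state=qH head=5 tape=XX___[X]YXY
The non-blank tape span at halt is XX___XYXY.

XX___XYXY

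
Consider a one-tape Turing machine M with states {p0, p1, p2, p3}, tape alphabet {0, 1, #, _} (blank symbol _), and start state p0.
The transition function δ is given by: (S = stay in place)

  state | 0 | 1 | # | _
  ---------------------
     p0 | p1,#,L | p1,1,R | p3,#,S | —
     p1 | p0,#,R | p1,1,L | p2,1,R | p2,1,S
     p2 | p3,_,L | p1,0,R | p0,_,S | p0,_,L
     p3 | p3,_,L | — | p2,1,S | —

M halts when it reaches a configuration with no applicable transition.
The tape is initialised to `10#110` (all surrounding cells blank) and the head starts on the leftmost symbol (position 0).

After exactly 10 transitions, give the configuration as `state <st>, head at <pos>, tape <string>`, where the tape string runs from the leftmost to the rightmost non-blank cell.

state p1, head at 2, tape 1##110

state=p0 head=0 tape=[1]0#110   (p0,1)→(p1,1,R)
state=p1 head=1 tape=1[0]#110   (p1,0)→(p0,#,R)
state=p0 head=2 tape=1#[#]110   (p0,#)→(p3,#,S)
state=p3 head=2 tape=1#[#]110   (p3,#)→(p2,1,S)
state=p2 head=2 tape=1#[1]110   (p2,1)→(p1,0,R)
state=p1 head=3 tape=1#0[1]10   (p1,1)→(p1,1,L)
state=p1 head=2 tape=1#[0]110   (p1,0)→(p0,#,R)
state=p0 head=3 tape=1##[1]10   (p0,1)→(p1,1,R)
state=p1 head=4 tape=1##1[1]0   (p1,1)→(p1,1,L)
state=p1 head=3 tape=1##[1]10   (p1,1)→(p1,1,L)
state=p1 head=2 tape=1#[#]110
After 10 steps: state p1, head at 2, tape 1##110.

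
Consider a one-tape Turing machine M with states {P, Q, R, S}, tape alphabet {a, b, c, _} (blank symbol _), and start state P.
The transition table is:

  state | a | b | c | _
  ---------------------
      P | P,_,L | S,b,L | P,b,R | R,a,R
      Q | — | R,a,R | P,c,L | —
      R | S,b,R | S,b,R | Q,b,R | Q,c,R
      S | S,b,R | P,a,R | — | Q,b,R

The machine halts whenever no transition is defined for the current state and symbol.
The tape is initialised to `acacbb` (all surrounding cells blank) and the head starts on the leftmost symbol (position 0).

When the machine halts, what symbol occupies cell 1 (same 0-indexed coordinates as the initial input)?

P | _[a]cacbb__   read a → write _, move L, go to P
P | [_]_cacbb__   read _ → write a, move R, go to R
R | a[_]cacbb__   read _ → write c, move R, go to Q
Q | ac[c]acbb__   read c → write c, move L, go to P
P | a[c]cacbb__   read c → write b, move R, go to P
P | ab[c]acbb__   read c → write b, move R, go to P
P | abb[a]cbb__   read a → write _, move L, go to P
P | ab[b]_cbb__   read b → write b, move L, go to S
S | a[b]b_cbb__   read b → write a, move R, go to P
P | aa[b]_cbb__   read b → write b, move L, go to S
S | a[a]b_cbb__   read a → write b, move R, go to S
S | ab[b]_cbb__   read b → write a, move R, go to P
P | aba[_]cbb__   read _ → write a, move R, go to R
R | abaa[c]bb__   read c → write b, move R, go to Q
Q | abaab[b]b__   read b → write a, move R, go to R
R | abaaba[b]__   read b → write b, move R, go to S
S | abaabab[_]_   read _ → write b, move R, go to Q
Q | abaababb[_]
Cell 1 holds a when M halts.

a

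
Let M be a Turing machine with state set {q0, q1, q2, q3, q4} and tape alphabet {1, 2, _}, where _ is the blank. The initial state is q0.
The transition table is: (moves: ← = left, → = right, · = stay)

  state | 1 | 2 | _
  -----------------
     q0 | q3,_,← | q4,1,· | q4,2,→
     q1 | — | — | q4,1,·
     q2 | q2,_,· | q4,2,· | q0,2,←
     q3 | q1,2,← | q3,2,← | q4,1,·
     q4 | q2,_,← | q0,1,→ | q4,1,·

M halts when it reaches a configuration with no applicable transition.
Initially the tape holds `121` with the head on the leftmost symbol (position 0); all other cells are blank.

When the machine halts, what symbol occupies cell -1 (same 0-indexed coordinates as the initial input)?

state=q0 head=0 tape=___[1]21   (q0,1)→(q3,_,←)
state=q3 head=-1 tape=__[_]_21   (q3,_)→(q4,1,·)
state=q4 head=-1 tape=__[1]_21   (q4,1)→(q2,_,←)
state=q2 head=-2 tape=_[_]__21   (q2,_)→(q0,2,←)
state=q0 head=-3 tape=[_]2__21   (q0,_)→(q4,2,→)
state=q4 head=-2 tape=2[2]__21   (q4,2)→(q0,1,→)
state=q0 head=-1 tape=21[_]_21   (q0,_)→(q4,2,→)
state=q4 head=0 tape=212[_]21   (q4,_)→(q4,1,·)
state=q4 head=0 tape=212[1]21   (q4,1)→(q2,_,←)
state=q2 head=-1 tape=21[2]_21   (q2,2)→(q4,2,·)
state=q4 head=-1 tape=21[2]_21   (q4,2)→(q0,1,→)
state=q0 head=0 tape=211[_]21   (q0,_)→(q4,2,→)
state=q4 head=1 tape=2112[2]1   (q4,2)→(q0,1,→)
state=q0 head=2 tape=21121[1]   (q0,1)→(q3,_,←)
state=q3 head=1 tape=2112[1]_   (q3,1)→(q1,2,←)
state=q1 head=0 tape=211[2]2_
Cell -1 holds 1 when M halts.

1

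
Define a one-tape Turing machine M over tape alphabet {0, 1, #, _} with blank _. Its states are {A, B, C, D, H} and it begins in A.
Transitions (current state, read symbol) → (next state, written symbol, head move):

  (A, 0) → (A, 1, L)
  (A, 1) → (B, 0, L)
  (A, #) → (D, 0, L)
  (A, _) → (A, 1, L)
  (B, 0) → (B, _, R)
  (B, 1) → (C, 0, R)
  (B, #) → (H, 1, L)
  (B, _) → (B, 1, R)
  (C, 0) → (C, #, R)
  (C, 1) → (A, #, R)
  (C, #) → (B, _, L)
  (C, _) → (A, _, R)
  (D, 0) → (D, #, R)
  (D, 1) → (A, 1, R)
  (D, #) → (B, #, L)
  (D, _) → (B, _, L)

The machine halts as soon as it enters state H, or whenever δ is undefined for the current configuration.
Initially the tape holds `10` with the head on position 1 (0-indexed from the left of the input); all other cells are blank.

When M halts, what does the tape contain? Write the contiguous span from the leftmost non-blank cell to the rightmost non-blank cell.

1_0101

state=A head=1 tape=__1[0]__   (A,0)→(A,1,L)
state=A head=0 tape=__[1]1__   (A,1)→(B,0,L)
state=B head=-1 tape=_[_]01__   (B,_)→(B,1,R)
state=B head=0 tape=_1[0]1__   (B,0)→(B,_,R)
state=B head=1 tape=_1_[1]__   (B,1)→(C,0,R)
state=C head=2 tape=_1_0[_]_   (C,_)→(A,_,R)
state=A head=3 tape=_1_0_[_]   (A,_)→(A,1,L)
state=A head=2 tape=_1_0[_]1   (A,_)→(A,1,L)
state=A head=1 tape=_1_[0]11   (A,0)→(A,1,L)
state=A head=0 tape=_1[_]111   (A,_)→(A,1,L)
state=A head=-1 tape=_[1]1111   (A,1)→(B,0,L)
state=B head=-2 tape=[_]01111   (B,_)→(B,1,R)
state=B head=-1 tape=1[0]1111   (B,0)→(B,_,R)
state=B head=0 tape=1_[1]111   (B,1)→(C,0,R)
state=C head=1 tape=1_0[1]11   (C,1)→(A,#,R)
state=A head=2 tape=1_0#[1]1   (A,1)→(B,0,L)
state=B head=1 tape=1_0[#]01   (B,#)→(H,1,L)
state=H head=0 tape=1_[0]101
The non-blank tape span at halt is 1_0101.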